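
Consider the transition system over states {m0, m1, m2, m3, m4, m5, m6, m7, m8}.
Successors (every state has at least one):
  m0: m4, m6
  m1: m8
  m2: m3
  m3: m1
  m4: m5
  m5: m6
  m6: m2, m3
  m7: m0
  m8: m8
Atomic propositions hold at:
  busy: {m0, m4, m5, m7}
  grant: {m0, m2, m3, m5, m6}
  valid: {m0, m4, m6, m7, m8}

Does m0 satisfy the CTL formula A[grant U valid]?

Yes

A[grant U valid]: least fixpoint, start Z0 = Sat(valid) = {m0, m4, m6, m7, m8}, add states in Sat(grant) with every successor in Z. Z1 = {m0, m4, m5, m6, m7, m8}; fixed.
Sat(A[grant U valid]) = {m0, m4, m5, m6, m7, m8}
m0 ∈ Sat(A[grant U valid]) = {m0, m4, m5, m6, m7, m8}, so the formula holds at m0.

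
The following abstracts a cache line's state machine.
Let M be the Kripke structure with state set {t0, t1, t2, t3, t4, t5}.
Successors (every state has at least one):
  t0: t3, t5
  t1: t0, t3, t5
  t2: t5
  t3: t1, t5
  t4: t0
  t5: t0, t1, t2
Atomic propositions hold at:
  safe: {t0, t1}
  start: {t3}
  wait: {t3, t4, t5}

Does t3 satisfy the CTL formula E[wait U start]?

Yes

E[wait U start]: least fixpoint, start Z0 = Sat(start) = {t3}, add states in Sat(wait) with some successor in Z. Already a fixed point.
Sat(E[wait U start]) = {t3}
t3 ∈ Sat(E[wait U start]) = {t3}, so the formula holds at t3.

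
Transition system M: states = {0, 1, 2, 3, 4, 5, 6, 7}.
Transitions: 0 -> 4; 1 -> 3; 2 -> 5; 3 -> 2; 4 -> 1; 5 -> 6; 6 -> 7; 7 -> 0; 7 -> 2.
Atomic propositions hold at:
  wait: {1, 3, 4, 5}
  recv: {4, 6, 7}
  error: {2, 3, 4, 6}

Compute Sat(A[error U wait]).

A[error U wait]: least fixpoint, start Z0 = Sat(wait) = {1, 3, 4, 5}, add states in Sat(error) with every successor in Z. Z1 = {1, 2, 3, 4, 5}; fixed.
Sat(A[error U wait]) = {1, 2, 3, 4, 5}

{1, 2, 3, 4, 5}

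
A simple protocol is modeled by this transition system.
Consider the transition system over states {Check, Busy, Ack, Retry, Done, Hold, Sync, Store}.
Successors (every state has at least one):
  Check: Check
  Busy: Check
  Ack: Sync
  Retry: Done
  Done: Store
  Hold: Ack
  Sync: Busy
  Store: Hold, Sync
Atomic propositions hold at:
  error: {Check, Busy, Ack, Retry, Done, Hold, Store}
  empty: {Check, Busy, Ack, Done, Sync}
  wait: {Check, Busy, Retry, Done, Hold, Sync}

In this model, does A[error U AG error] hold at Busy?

AG error: greatest fixpoint, start Z0 = {Check, Busy, Ack, Retry, Done, Hold, Store}, keep only states in Sat with every successor in Z. Z1 = {Check, Busy, Retry, Done, Hold}; Z2 = {Check, Busy, Retry}; Z3 = {Check, Busy}; fixed.
Sat(AG error) = {Check, Busy}
A[error U AG error]: least fixpoint, start Z0 = Sat(AG error) = {Check, Busy}, add states in Sat(error) with every successor in Z. Already a fixed point.
Sat(A[error U AG error]) = {Check, Busy}
Busy ∈ Sat(A[error U AG error]) = {Check, Busy}, so the formula holds at Busy.

Yes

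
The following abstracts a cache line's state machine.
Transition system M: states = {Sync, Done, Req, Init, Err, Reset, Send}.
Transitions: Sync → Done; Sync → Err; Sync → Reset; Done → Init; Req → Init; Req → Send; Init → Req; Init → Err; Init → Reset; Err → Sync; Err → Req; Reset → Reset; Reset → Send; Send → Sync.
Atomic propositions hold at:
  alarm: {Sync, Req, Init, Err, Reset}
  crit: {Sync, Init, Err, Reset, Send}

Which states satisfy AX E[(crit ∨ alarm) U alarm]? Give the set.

{Done, Req, Init, Err, Reset, Send}

Sat(crit ∨ alarm) = {Sync, Req, Init, Err, Reset, Send}
E[(crit ∨ alarm) U alarm]: least fixpoint, start Z0 = Sat(alarm) = {Sync, Req, Init, Err, Reset}, add states in Sat(crit ∨ alarm) with some successor in Z. Z1 = {Sync, Req, Init, Err, Reset, Send}; fixed.
Sat(E[(crit ∨ alarm) U alarm]) = {Sync, Req, Init, Err, Reset, Send}
Sat(AX E[(crit ∨ alarm) U alarm]) = {s : every successor in {Sync, Req, Init, Err, Reset, Send}} = {Done, Req, Init, Err, Reset, Send}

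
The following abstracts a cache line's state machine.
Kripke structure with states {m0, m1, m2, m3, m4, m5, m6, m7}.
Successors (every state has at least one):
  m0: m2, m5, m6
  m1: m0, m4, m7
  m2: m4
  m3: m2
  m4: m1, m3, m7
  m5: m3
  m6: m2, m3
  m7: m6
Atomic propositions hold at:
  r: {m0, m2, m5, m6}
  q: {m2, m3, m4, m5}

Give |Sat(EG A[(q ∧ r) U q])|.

Sat(q ∧ r) = {m2, m5}
A[(q ∧ r) U q]: least fixpoint, start Z0 = Sat(q) = {m2, m3, m4, m5}, add states in Sat(q ∧ r) with every successor in Z. Already a fixed point.
Sat(A[(q ∧ r) U q]) = {m2, m3, m4, m5}
EG A[(q ∧ r) U q]: greatest fixpoint, start Z0 = {m2, m3, m4, m5}, keep only states in Sat with some successor in Z. Already a fixed point.
Sat(EG A[(q ∧ r) U q]) = {m2, m3, m4, m5}
|Sat(EG A[(q ∧ r) U q])| = |{m2, m3, m4, m5}| = 4.

4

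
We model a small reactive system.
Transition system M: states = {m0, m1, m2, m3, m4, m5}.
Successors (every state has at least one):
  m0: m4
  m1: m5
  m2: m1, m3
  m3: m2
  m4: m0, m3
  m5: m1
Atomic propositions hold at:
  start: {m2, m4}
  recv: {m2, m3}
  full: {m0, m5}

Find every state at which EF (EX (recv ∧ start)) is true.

Sat(recv ∧ start) = {m2}
Sat(EX (recv ∧ start)) = {s : some successor in {m2}} = {m3}
EF (EX (recv ∧ start)): least fixpoint, start Z0 = {m3}, add states with some successor in Z. Z1 = {m2, m3, m4}; Z2 = {m0, m2, m3, m4}; fixed.
Sat(EF (EX (recv ∧ start))) = {m0, m2, m3, m4}

{m0, m2, m3, m4}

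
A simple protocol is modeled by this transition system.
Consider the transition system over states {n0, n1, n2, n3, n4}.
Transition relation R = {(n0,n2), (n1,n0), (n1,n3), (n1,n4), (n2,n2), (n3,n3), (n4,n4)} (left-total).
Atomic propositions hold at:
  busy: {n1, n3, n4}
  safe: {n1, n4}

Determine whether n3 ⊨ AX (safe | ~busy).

No

Sat(~busy) = {n0, n2}
Sat(safe | ~busy) = {n0, n1, n2, n4}
Sat(AX (safe | ~busy)) = {s : every successor in {n0, n1, n2, n4}} = {n0, n2, n4}
n3 ∉ Sat(AX (safe | ~busy)) = {n0, n2, n4}, so the formula does not hold at n3.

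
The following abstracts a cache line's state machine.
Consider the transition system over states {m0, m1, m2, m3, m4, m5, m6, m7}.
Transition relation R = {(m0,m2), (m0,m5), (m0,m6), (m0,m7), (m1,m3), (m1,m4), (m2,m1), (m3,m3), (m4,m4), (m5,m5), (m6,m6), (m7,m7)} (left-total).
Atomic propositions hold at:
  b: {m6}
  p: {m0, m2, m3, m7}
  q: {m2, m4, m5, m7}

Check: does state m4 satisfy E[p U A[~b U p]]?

Sat(~b) = {m0, m1, m2, m3, m4, m5, m7}
A[~b U p]: least fixpoint, start Z0 = Sat(p) = {m0, m2, m3, m7}, add states in Sat(~b) with every successor in Z. Already a fixed point.
Sat(A[~b U p]) = {m0, m2, m3, m7}
E[p U A[~b U p]]: least fixpoint, start Z0 = Sat(A[~b U p]) = {m0, m2, m3, m7}, add states in Sat(p) with some successor in Z. Already a fixed point.
Sat(E[p U A[~b U p]]) = {m0, m2, m3, m7}
m4 ∉ Sat(E[p U A[~b U p]]) = {m0, m2, m3, m7}, so the formula does not hold at m4.

No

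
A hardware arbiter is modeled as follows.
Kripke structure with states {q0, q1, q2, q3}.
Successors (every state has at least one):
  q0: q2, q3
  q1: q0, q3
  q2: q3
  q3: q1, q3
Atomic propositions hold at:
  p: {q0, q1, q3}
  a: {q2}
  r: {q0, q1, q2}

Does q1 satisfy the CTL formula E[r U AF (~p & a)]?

Sat(~p) = {q2}
Sat(~p & a) = {q2}
AF (~p & a): least fixpoint, start Z0 = {q2}, add states with every successor in Z. Already a fixed point.
Sat(AF (~p & a)) = {q2}
E[r U AF (~p & a)]: least fixpoint, start Z0 = Sat(AF (~p & a)) = {q2}, add states in Sat(r) with some successor in Z. Z1 = {q0, q2}; Z2 = {q0, q1, q2}; fixed.
Sat(E[r U AF (~p & a)]) = {q0, q1, q2}
q1 ∈ Sat(E[r U AF (~p & a)]) = {q0, q1, q2}, so the formula holds at q1.

Yes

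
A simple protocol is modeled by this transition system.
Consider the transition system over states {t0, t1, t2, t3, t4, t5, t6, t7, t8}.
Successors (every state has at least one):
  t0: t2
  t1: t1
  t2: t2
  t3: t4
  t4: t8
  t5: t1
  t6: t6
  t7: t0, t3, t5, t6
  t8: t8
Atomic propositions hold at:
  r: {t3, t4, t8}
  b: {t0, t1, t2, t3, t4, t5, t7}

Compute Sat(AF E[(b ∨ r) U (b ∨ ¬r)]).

{t0, t1, t2, t3, t4, t5, t6, t7}

Sat(b ∨ r) = {t0, t1, t2, t3, t4, t5, t7, t8}
Sat(¬r) = {t0, t1, t2, t5, t6, t7}
Sat(b ∨ ¬r) = {t0, t1, t2, t3, t4, t5, t6, t7}
E[(b ∨ r) U (b ∨ ¬r)]: least fixpoint, start Z0 = Sat((b ∨ ¬r)) = {t0, t1, t2, t3, t4, t5, t6, t7}, add states in Sat(b ∨ r) with some successor in Z. Already a fixed point.
Sat(E[(b ∨ r) U (b ∨ ¬r)]) = {t0, t1, t2, t3, t4, t5, t6, t7}
AF E[(b ∨ r) U (b ∨ ¬r)]: least fixpoint, start Z0 = {t0, t1, t2, t3, t4, t5, t6, t7}, add states with every successor in Z. Already a fixed point.
Sat(AF E[(b ∨ r) U (b ∨ ¬r)]) = {t0, t1, t2, t3, t4, t5, t6, t7}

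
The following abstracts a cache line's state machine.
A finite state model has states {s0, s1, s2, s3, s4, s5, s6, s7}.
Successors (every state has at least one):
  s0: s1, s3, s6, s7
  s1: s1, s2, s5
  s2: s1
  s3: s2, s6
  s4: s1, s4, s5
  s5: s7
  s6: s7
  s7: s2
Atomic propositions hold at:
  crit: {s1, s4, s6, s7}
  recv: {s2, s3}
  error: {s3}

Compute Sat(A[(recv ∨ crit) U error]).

Sat(recv ∨ crit) = {s1, s2, s3, s4, s6, s7}
A[(recv ∨ crit) U error]: least fixpoint, start Z0 = Sat(error) = {s3}, add states in Sat(recv ∨ crit) with every successor in Z. Already a fixed point.
Sat(A[(recv ∨ crit) U error]) = {s3}

{s3}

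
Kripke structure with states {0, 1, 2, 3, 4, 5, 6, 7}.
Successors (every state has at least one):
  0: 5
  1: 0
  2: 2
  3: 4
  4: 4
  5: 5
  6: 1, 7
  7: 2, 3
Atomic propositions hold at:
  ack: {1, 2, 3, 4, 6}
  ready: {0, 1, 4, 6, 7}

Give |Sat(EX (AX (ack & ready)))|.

Sat(ack & ready) = {1, 4, 6}
Sat(AX (ack & ready)) = {s : every successor in {1, 4, 6}} = {3, 4}
Sat(EX (AX (ack & ready))) = {s : some successor in {3, 4}} = {3, 4, 7}
|Sat(EX (AX (ack & ready)))| = |{3, 4, 7}| = 3.

3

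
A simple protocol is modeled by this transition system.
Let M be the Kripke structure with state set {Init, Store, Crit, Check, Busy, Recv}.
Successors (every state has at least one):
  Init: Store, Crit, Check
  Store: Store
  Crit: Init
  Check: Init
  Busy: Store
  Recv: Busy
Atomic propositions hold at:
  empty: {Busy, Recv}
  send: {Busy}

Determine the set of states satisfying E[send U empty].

E[send U empty]: least fixpoint, start Z0 = Sat(empty) = {Busy, Recv}, add states in Sat(send) with some successor in Z. Already a fixed point.
Sat(E[send U empty]) = {Busy, Recv}

{Busy, Recv}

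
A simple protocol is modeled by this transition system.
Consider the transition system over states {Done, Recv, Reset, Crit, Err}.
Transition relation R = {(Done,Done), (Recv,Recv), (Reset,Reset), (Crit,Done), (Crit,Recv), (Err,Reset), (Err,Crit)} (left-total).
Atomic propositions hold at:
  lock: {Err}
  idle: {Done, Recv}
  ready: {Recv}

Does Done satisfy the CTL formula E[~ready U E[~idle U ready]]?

No

Sat(~ready) = {Done, Reset, Crit, Err}
Sat(~idle) = {Reset, Crit, Err}
E[~idle U ready]: least fixpoint, start Z0 = Sat(ready) = {Recv}, add states in Sat(~idle) with some successor in Z. Z1 = {Recv, Crit}; Z2 = {Recv, Crit, Err}; fixed.
Sat(E[~idle U ready]) = {Recv, Crit, Err}
E[~ready U E[~idle U ready]]: least fixpoint, start Z0 = Sat(E[~idle U ready]) = {Recv, Crit, Err}, add states in Sat(~ready) with some successor in Z. Already a fixed point.
Sat(E[~ready U E[~idle U ready]]) = {Recv, Crit, Err}
Done ∉ Sat(E[~ready U E[~idle U ready]]) = {Recv, Crit, Err}, so the formula does not hold at Done.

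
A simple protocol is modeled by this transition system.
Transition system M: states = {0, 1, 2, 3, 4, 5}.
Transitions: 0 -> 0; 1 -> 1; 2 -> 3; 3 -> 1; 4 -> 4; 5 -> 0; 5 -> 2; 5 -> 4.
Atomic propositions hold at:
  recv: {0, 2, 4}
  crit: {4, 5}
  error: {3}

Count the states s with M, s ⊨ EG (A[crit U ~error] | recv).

4

Sat(~error) = {0, 1, 2, 4, 5}
A[crit U ~error]: least fixpoint, start Z0 = Sat(~error) = {0, 1, 2, 4, 5}, add states in Sat(crit) with every successor in Z. Already a fixed point.
Sat(A[crit U ~error]) = {0, 1, 2, 4, 5}
Sat(A[crit U ~error] | recv) = {0, 1, 2, 4, 5}
EG (A[crit U ~error] | recv): greatest fixpoint, start Z0 = {0, 1, 2, 4, 5}, keep only states in Sat with some successor in Z. Z1 = {0, 1, 4, 5}; fixed.
Sat(EG (A[crit U ~error] | recv)) = {0, 1, 4, 5}
|Sat(EG (A[crit U ~error] | recv))| = |{0, 1, 4, 5}| = 4.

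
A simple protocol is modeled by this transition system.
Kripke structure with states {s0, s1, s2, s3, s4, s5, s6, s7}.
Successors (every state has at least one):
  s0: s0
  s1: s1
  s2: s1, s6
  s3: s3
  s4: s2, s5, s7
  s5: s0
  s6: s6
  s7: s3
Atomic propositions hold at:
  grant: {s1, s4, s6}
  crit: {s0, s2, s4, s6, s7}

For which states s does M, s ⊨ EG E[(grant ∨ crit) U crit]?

Sat(grant ∨ crit) = {s0, s1, s2, s4, s6, s7}
E[(grant ∨ crit) U crit]: least fixpoint, start Z0 = Sat(crit) = {s0, s2, s4, s6, s7}, add states in Sat(grant ∨ crit) with some successor in Z. Already a fixed point.
Sat(E[(grant ∨ crit) U crit]) = {s0, s2, s4, s6, s7}
EG E[(grant ∨ crit) U crit]: greatest fixpoint, start Z0 = {s0, s2, s4, s6, s7}, keep only states in Sat with some successor in Z. Z1 = {s0, s2, s4, s6}; fixed.
Sat(EG E[(grant ∨ crit) U crit]) = {s0, s2, s4, s6}

{s0, s2, s4, s6}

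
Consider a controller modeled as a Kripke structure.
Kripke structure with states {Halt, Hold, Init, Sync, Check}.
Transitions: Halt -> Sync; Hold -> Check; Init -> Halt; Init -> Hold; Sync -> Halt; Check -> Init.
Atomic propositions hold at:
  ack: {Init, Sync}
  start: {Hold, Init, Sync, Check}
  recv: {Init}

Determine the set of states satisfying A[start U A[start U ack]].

A[start U ack]: least fixpoint, start Z0 = Sat(ack) = {Init, Sync}, add states in Sat(start) with every successor in Z. Z1 = {Init, Sync, Check}; Z2 = {Hold, Init, Sync, Check}; fixed.
Sat(A[start U ack]) = {Hold, Init, Sync, Check}
A[start U A[start U ack]]: least fixpoint, start Z0 = Sat(A[start U ack]) = {Hold, Init, Sync, Check}, add states in Sat(start) with every successor in Z. Already a fixed point.
Sat(A[start U A[start U ack]]) = {Hold, Init, Sync, Check}

{Hold, Init, Sync, Check}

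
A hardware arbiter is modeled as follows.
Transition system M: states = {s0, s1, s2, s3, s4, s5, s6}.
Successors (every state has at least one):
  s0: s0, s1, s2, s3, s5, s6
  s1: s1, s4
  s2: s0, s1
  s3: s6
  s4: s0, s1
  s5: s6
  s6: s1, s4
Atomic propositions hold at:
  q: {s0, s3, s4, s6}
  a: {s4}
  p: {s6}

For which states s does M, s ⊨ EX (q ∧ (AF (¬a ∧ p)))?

{s0, s3, s5}

Sat(¬a) = {s0, s1, s2, s3, s5, s6}
Sat(¬a ∧ p) = {s6}
AF (¬a ∧ p): least fixpoint, start Z0 = {s6}, add states with every successor in Z. Z1 = {s3, s5, s6}; fixed.
Sat(AF (¬a ∧ p)) = {s3, s5, s6}
Sat(q ∧ (AF (¬a ∧ p))) = {s3, s6}
Sat(EX (q ∧ (AF (¬a ∧ p)))) = {s : some successor in {s3, s6}} = {s0, s3, s5}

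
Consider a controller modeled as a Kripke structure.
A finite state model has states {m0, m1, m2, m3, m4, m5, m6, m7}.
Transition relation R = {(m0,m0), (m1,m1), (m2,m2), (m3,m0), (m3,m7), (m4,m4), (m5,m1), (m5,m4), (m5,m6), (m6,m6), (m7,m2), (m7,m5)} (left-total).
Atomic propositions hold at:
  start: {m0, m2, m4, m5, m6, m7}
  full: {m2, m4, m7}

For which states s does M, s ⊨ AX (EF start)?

EF start: least fixpoint, start Z0 = {m0, m2, m4, m5, m6, m7}, add states with some successor in Z. Z1 = {m0, m2, m3, m4, m5, m6, m7}; fixed.
Sat(EF start) = {m0, m2, m3, m4, m5, m6, m7}
Sat(AX (EF start)) = {s : every successor in {m0, m2, m3, m4, m5, m6, m7}} = {m0, m2, m3, m4, m6, m7}

{m0, m2, m3, m4, m6, m7}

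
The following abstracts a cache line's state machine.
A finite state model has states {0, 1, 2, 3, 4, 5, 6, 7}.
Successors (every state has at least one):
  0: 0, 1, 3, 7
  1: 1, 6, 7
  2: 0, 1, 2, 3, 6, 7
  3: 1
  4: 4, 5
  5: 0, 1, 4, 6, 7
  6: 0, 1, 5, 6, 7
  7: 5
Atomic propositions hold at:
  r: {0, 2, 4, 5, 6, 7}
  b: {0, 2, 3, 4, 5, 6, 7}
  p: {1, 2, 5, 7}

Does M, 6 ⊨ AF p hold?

No

AF p: least fixpoint, start Z0 = {1, 2, 5, 7}, add states with every successor in Z. Z1 = {1, 2, 3, 5, 7}; fixed.
Sat(AF p) = {1, 2, 3, 5, 7}
6 ∉ Sat(AF p) = {1, 2, 3, 5, 7}, so the formula does not hold at 6.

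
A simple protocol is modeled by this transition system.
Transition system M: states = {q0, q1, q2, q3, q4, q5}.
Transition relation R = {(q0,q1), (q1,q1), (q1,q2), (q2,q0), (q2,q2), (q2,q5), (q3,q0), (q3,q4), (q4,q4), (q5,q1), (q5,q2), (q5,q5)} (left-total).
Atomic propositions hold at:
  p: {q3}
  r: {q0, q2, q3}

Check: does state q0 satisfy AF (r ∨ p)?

Sat(r ∨ p) = {q0, q2, q3}
AF (r ∨ p): least fixpoint, start Z0 = {q0, q2, q3}, add states with every successor in Z. Already a fixed point.
Sat(AF (r ∨ p)) = {q0, q2, q3}
q0 ∈ Sat(AF (r ∨ p)) = {q0, q2, q3}, so the formula holds at q0.

Yes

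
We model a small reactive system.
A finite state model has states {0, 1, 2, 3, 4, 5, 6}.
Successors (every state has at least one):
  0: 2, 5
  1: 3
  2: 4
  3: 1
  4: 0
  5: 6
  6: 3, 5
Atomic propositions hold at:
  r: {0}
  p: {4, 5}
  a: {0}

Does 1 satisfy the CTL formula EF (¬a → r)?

Sat(¬a) = {1, 2, 3, 4, 5, 6}
Sat(¬a → r) = {0}
EF (¬a → r): least fixpoint, start Z0 = {0}, add states with some successor in Z. Z1 = {0, 4}; Z2 = {0, 2, 4}; fixed.
Sat(EF (¬a → r)) = {0, 2, 4}
1 ∉ Sat(EF (¬a → r)) = {0, 2, 4}, so the formula does not hold at 1.

No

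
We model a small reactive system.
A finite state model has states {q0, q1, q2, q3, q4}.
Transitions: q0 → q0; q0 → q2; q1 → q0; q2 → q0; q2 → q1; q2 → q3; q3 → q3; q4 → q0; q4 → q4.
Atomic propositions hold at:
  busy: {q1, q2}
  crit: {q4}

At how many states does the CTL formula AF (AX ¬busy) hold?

Sat(¬busy) = {q0, q3, q4}
Sat(AX ¬busy) = {s : every successor in {q0, q3, q4}} = {q1, q3, q4}
AF (AX ¬busy): least fixpoint, start Z0 = {q1, q3, q4}, add states with every successor in Z. Already a fixed point.
Sat(AF (AX ¬busy)) = {q1, q3, q4}
|Sat(AF (AX ¬busy))| = |{q1, q3, q4}| = 3.

3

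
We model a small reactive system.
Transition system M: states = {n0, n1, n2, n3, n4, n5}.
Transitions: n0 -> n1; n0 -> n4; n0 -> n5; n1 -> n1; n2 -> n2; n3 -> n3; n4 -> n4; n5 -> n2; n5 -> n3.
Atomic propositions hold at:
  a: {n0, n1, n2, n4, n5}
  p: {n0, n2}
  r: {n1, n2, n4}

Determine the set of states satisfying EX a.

{n0, n1, n2, n4, n5}

Sat(EX a) = {s : some successor in {n0, n1, n2, n4, n5}} = {n0, n1, n2, n4, n5}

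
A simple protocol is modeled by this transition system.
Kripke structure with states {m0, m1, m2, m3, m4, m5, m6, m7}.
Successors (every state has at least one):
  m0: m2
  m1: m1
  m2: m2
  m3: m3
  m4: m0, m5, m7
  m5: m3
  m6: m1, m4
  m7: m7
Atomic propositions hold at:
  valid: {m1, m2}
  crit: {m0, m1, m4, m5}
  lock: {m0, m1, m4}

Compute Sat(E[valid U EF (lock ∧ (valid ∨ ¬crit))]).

{m1, m6}

Sat(¬crit) = {m2, m3, m6, m7}
Sat(valid ∨ ¬crit) = {m1, m2, m3, m6, m7}
Sat(lock ∧ (valid ∨ ¬crit)) = {m1}
EF (lock ∧ (valid ∨ ¬crit)): least fixpoint, start Z0 = {m1}, add states with some successor in Z. Z1 = {m1, m6}; fixed.
Sat(EF (lock ∧ (valid ∨ ¬crit))) = {m1, m6}
E[valid U EF (lock ∧ (valid ∨ ¬crit))]: least fixpoint, start Z0 = Sat(EF (lock ∧ (valid ∨ ¬crit))) = {m1, m6}, add states in Sat(valid) with some successor in Z. Already a fixed point.
Sat(E[valid U EF (lock ∧ (valid ∨ ¬crit))]) = {m1, m6}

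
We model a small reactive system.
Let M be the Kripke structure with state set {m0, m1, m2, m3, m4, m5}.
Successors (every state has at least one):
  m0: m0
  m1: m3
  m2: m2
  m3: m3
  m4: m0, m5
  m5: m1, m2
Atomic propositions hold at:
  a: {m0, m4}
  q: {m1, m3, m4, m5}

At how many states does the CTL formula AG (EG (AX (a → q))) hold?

Sat(a → q) = {m1, m2, m3, m4, m5}
Sat(AX (a → q)) = {s : every successor in {m1, m2, m3, m4, m5}} = {m1, m2, m3, m5}
EG (AX (a → q)): greatest fixpoint, start Z0 = {m1, m2, m3, m5}, keep only states in Sat with some successor in Z. Already a fixed point.
Sat(EG (AX (a → q))) = {m1, m2, m3, m5}
AG (EG (AX (a → q))): greatest fixpoint, start Z0 = {m1, m2, m3, m5}, keep only states in Sat with every successor in Z. Already a fixed point.
Sat(AG (EG (AX (a → q)))) = {m1, m2, m3, m5}
|Sat(AG (EG (AX (a → q))))| = |{m1, m2, m3, m5}| = 4.

4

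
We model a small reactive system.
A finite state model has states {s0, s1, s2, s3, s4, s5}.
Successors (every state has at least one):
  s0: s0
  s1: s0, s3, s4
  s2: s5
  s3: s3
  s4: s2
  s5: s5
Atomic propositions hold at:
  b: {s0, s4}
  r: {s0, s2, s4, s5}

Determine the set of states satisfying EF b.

{s0, s1, s4}

EF b: least fixpoint, start Z0 = {s0, s4}, add states with some successor in Z. Z1 = {s0, s1, s4}; fixed.
Sat(EF b) = {s0, s1, s4}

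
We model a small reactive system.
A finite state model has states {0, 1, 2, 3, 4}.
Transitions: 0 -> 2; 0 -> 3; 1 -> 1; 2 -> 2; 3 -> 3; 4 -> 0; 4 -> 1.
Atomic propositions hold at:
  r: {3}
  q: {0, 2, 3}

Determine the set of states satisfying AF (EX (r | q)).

{0, 2, 3, 4}

Sat(r | q) = {0, 2, 3}
Sat(EX (r | q)) = {s : some successor in {0, 2, 3}} = {0, 2, 3, 4}
AF (EX (r | q)): least fixpoint, start Z0 = {0, 2, 3, 4}, add states with every successor in Z. Already a fixed point.
Sat(AF (EX (r | q))) = {0, 2, 3, 4}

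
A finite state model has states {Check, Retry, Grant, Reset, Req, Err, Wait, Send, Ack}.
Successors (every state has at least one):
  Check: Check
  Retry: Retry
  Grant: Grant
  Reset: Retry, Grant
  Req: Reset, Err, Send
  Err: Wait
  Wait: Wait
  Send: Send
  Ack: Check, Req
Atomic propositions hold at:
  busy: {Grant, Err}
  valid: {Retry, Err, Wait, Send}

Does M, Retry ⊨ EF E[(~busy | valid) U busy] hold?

No

Sat(~busy) = {Check, Retry, Reset, Req, Wait, Send, Ack}
Sat(~busy | valid) = {Check, Retry, Reset, Req, Err, Wait, Send, Ack}
E[(~busy | valid) U busy]: least fixpoint, start Z0 = Sat(busy) = {Grant, Err}, add states in Sat(~busy | valid) with some successor in Z. Z1 = {Grant, Reset, Req, Err}; Z2 = {Grant, Reset, Req, Err, Ack}; fixed.
Sat(E[(~busy | valid) U busy]) = {Grant, Reset, Req, Err, Ack}
EF E[(~busy | valid) U busy]: least fixpoint, start Z0 = {Grant, Reset, Req, Err, Ack}, add states with some successor in Z. Already a fixed point.
Sat(EF E[(~busy | valid) U busy]) = {Grant, Reset, Req, Err, Ack}
Retry ∉ Sat(EF E[(~busy | valid) U busy]) = {Grant, Reset, Req, Err, Ack}, so the formula does not hold at Retry.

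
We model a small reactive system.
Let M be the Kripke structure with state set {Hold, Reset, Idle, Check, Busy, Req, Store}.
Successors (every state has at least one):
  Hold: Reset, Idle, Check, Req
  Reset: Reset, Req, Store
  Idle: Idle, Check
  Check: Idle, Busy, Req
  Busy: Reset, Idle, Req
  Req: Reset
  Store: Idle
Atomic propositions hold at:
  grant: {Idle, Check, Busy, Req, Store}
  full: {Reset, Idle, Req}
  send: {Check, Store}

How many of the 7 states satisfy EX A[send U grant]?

A[send U grant]: least fixpoint, start Z0 = Sat(grant) = {Idle, Check, Busy, Req, Store}, add states in Sat(send) with every successor in Z. Already a fixed point.
Sat(A[send U grant]) = {Idle, Check, Busy, Req, Store}
Sat(EX A[send U grant]) = {s : some successor in {Idle, Check, Busy, Req, Store}} = {Hold, Reset, Idle, Check, Busy, Store}
|Sat(EX A[send U grant])| = |{Hold, Reset, Idle, Check, Busy, Store}| = 6.

6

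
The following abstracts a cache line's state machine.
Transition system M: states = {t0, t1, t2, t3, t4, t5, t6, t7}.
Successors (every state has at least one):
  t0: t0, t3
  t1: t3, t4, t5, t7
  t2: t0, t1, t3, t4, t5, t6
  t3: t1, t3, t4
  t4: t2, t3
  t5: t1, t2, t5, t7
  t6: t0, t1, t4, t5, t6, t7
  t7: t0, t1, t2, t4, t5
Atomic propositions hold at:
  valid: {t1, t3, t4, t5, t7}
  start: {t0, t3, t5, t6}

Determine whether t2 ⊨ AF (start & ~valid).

Sat(~valid) = {t0, t2, t6}
Sat(start & ~valid) = {t0, t6}
AF (start & ~valid): least fixpoint, start Z0 = {t0, t6}, add states with every successor in Z. Already a fixed point.
Sat(AF (start & ~valid)) = {t0, t6}
t2 ∉ Sat(AF (start & ~valid)) = {t0, t6}, so the formula does not hold at t2.

No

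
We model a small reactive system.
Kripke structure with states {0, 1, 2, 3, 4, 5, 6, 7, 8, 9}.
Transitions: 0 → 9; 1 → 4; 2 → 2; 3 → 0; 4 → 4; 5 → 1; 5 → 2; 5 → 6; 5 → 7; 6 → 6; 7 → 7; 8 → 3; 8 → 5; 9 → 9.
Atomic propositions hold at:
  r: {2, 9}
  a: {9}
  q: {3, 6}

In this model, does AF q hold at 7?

AF q: least fixpoint, start Z0 = {3, 6}, add states with every successor in Z. Already a fixed point.
Sat(AF q) = {3, 6}
7 ∉ Sat(AF q) = {3, 6}, so the formula does not hold at 7.

No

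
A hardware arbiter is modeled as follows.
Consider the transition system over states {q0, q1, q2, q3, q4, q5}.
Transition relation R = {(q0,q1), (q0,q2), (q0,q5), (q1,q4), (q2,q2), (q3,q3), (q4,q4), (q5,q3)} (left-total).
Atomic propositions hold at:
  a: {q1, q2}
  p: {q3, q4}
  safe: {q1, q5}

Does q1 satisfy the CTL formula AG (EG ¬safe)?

Sat(¬safe) = {q0, q2, q3, q4}
EG ¬safe: greatest fixpoint, start Z0 = {q0, q2, q3, q4}, keep only states in Sat with some successor in Z. Already a fixed point.
Sat(EG ¬safe) = {q0, q2, q3, q4}
AG (EG ¬safe): greatest fixpoint, start Z0 = {q0, q2, q3, q4}, keep only states in Sat with every successor in Z. Z1 = {q2, q3, q4}; fixed.
Sat(AG (EG ¬safe)) = {q2, q3, q4}
q1 ∉ Sat(AG (EG ¬safe)) = {q2, q3, q4}, so the formula does not hold at q1.

No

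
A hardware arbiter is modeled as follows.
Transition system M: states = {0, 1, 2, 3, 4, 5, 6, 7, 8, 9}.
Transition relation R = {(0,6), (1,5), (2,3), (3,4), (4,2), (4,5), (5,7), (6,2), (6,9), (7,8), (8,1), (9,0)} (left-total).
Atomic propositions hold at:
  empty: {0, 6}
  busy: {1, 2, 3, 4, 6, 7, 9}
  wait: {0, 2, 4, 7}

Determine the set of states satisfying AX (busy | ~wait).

Sat(~wait) = {1, 3, 5, 6, 8, 9}
Sat(busy | ~wait) = {1, 2, 3, 4, 5, 6, 7, 8, 9}
Sat(AX (busy | ~wait)) = {s : every successor in {1, 2, 3, 4, 5, 6, 7, 8, 9}} = {0, 1, 2, 3, 4, 5, 6, 7, 8}

{0, 1, 2, 3, 4, 5, 6, 7, 8}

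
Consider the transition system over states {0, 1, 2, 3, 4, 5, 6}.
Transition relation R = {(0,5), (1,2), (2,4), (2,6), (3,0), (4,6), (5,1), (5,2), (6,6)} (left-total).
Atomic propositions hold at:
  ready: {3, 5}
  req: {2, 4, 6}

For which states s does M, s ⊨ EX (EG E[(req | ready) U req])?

Sat(req | ready) = {2, 3, 4, 5, 6}
E[(req | ready) U req]: least fixpoint, start Z0 = Sat(req) = {2, 4, 6}, add states in Sat(req | ready) with some successor in Z. Z1 = {2, 4, 5, 6}; fixed.
Sat(E[(req | ready) U req]) = {2, 4, 5, 6}
EG E[(req | ready) U req]: greatest fixpoint, start Z0 = {2, 4, 5, 6}, keep only states in Sat with some successor in Z. Already a fixed point.
Sat(EG E[(req | ready) U req]) = {2, 4, 5, 6}
Sat(EX (EG E[(req | ready) U req])) = {s : some successor in {2, 4, 5, 6}} = {0, 1, 2, 4, 5, 6}

{0, 1, 2, 4, 5, 6}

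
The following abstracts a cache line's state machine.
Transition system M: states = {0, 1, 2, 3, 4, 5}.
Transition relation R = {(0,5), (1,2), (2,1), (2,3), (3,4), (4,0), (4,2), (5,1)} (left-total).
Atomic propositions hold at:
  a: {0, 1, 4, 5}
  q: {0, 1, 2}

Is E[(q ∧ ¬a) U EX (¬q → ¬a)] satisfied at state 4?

Sat(¬a) = {2, 3}
Sat(q ∧ ¬a) = {2}
Sat(¬q) = {3, 4, 5}
Sat(¬q → ¬a) = {0, 1, 2, 3}
Sat(EX (¬q → ¬a)) = {s : some successor in {0, 1, 2, 3}} = {1, 2, 4, 5}
E[(q ∧ ¬a) U EX (¬q → ¬a)]: least fixpoint, start Z0 = Sat(EX (¬q → ¬a)) = {1, 2, 4, 5}, add states in Sat(q ∧ ¬a) with some successor in Z. Already a fixed point.
Sat(E[(q ∧ ¬a) U EX (¬q → ¬a)]) = {1, 2, 4, 5}
4 ∈ Sat(E[(q ∧ ¬a) U EX (¬q → ¬a)]) = {1, 2, 4, 5}, so the formula holds at 4.

Yes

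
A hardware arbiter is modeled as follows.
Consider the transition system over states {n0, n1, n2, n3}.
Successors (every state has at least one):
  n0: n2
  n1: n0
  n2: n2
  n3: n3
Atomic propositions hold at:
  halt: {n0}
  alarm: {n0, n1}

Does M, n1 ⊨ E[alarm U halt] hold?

Yes

E[alarm U halt]: least fixpoint, start Z0 = Sat(halt) = {n0}, add states in Sat(alarm) with some successor in Z. Z1 = {n0, n1}; fixed.
Sat(E[alarm U halt]) = {n0, n1}
n1 ∈ Sat(E[alarm U halt]) = {n0, n1}, so the formula holds at n1.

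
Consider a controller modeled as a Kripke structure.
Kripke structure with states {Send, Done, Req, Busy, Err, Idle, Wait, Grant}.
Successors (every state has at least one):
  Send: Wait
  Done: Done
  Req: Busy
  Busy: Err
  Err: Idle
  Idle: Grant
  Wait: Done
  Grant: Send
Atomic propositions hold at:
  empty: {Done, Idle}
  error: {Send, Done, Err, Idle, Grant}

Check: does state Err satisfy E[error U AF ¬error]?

Yes

Sat(¬error) = {Req, Busy, Wait}
AF ¬error: least fixpoint, start Z0 = {Req, Busy, Wait}, add states with every successor in Z. Z1 = {Send, Req, Busy, Wait}; Z2 = {Send, Req, Busy, Wait, Grant}; Z3 = {Send, Req, Busy, Idle, Wait, Grant}; Z4 = {Send, Req, Busy, Err, Idle, Wait, Grant}; fixed.
Sat(AF ¬error) = {Send, Req, Busy, Err, Idle, Wait, Grant}
E[error U AF ¬error]: least fixpoint, start Z0 = Sat(AF ¬error) = {Send, Req, Busy, Err, Idle, Wait, Grant}, add states in Sat(error) with some successor in Z. Already a fixed point.
Sat(E[error U AF ¬error]) = {Send, Req, Busy, Err, Idle, Wait, Grant}
Err ∈ Sat(E[error U AF ¬error]) = {Send, Req, Busy, Err, Idle, Wait, Grant}, so the formula holds at Err.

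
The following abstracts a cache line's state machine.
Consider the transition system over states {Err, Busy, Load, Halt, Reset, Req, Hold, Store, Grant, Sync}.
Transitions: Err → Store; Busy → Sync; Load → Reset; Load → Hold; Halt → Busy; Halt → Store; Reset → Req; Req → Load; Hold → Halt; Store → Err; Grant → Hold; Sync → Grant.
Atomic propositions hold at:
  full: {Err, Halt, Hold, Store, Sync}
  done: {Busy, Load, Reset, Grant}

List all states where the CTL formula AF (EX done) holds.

Sat(EX done) = {s : some successor in {Busy, Load, Reset, Grant}} = {Load, Halt, Req, Sync}
AF (EX done): least fixpoint, start Z0 = {Load, Halt, Req, Sync}, add states with every successor in Z. Z1 = {Busy, Load, Halt, Reset, Req, Hold, Sync}; Z2 = {Busy, Load, Halt, Reset, Req, Hold, Grant, Sync}; fixed.
Sat(AF (EX done)) = {Busy, Load, Halt, Reset, Req, Hold, Grant, Sync}

{Busy, Load, Halt, Reset, Req, Hold, Grant, Sync}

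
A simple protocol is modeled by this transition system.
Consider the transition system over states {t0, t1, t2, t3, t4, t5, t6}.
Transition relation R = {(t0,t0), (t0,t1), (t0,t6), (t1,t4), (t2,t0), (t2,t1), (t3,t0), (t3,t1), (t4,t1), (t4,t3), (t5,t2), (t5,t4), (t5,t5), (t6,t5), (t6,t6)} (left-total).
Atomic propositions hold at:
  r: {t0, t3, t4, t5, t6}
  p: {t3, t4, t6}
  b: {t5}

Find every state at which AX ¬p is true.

{t2, t3}

Sat(¬p) = {t0, t1, t2, t5}
Sat(AX ¬p) = {s : every successor in {t0, t1, t2, t5}} = {t2, t3}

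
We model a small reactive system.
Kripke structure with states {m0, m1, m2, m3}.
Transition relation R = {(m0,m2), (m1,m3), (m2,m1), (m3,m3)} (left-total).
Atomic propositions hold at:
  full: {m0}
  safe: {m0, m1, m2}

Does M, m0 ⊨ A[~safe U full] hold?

Yes

Sat(~safe) = {m3}
A[~safe U full]: least fixpoint, start Z0 = Sat(full) = {m0}, add states in Sat(~safe) with every successor in Z. Already a fixed point.
Sat(A[~safe U full]) = {m0}
m0 ∈ Sat(A[~safe U full]) = {m0}, so the formula holds at m0.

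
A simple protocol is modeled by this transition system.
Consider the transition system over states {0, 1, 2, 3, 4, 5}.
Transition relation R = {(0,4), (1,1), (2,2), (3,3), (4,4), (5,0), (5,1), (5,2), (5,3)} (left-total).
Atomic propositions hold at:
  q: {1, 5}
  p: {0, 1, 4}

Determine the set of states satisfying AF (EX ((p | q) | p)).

{0, 1, 4, 5}

Sat(p | q) = {0, 1, 4, 5}
Sat((p | q) | p) = {0, 1, 4, 5}
Sat(EX ((p | q) | p)) = {s : some successor in {0, 1, 4, 5}} = {0, 1, 4, 5}
AF (EX ((p | q) | p)): least fixpoint, start Z0 = {0, 1, 4, 5}, add states with every successor in Z. Already a fixed point.
Sat(AF (EX ((p | q) | p))) = {0, 1, 4, 5}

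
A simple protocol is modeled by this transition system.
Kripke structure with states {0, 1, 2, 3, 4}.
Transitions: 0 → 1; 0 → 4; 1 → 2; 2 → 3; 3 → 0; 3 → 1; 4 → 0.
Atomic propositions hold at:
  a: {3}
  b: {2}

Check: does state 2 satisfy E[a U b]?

Yes

E[a U b]: least fixpoint, start Z0 = Sat(b) = {2}, add states in Sat(a) with some successor in Z. Already a fixed point.
Sat(E[a U b]) = {2}
2 ∈ Sat(E[a U b]) = {2}, so the formula holds at 2.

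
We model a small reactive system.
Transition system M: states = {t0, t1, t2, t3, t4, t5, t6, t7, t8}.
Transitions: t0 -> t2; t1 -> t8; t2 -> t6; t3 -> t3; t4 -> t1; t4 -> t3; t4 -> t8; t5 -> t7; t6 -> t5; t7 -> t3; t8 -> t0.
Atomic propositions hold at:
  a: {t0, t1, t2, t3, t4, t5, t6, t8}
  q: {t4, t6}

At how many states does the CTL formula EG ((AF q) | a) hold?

2

AF q: least fixpoint, start Z0 = {t4, t6}, add states with every successor in Z. Z1 = {t2, t4, t6}; Z2 = {t0, t2, t4, t6}; Z3 = {t0, t2, t4, t6, t8}; Z4 = {t0, t1, t2, t4, t6, t8}; fixed.
Sat(AF q) = {t0, t1, t2, t4, t6, t8}
Sat((AF q) | a) = {t0, t1, t2, t3, t4, t5, t6, t8}
EG ((AF q) | a): greatest fixpoint, start Z0 = {t0, t1, t2, t3, t4, t5, t6, t8}, keep only states in Sat with some successor in Z. Z1 = {t0, t1, t2, t3, t4, t6, t8}; Z2 = {t0, t1, t2, t3, t4, t8}; Z3 = {t0, t1, t3, t4, t8}; Z4 = {t1, t3, t4, t8}; Z5 = {t1, t3, t4}; Z6 = {t3, t4}; fixed.
Sat(EG ((AF q) | a)) = {t3, t4}
|Sat(EG ((AF q) | a))| = |{t3, t4}| = 2.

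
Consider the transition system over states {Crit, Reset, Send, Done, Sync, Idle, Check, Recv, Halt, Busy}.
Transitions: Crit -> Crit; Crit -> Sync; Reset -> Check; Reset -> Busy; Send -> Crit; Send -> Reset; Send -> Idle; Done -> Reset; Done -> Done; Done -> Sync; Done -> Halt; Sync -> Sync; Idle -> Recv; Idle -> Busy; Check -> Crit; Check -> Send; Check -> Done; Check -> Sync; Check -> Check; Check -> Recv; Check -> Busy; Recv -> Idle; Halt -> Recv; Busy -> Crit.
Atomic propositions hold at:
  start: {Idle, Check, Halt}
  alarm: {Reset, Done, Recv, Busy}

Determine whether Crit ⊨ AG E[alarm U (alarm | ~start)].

Yes

Sat(~start) = {Crit, Reset, Send, Done, Sync, Recv, Busy}
Sat(alarm | ~start) = {Crit, Reset, Send, Done, Sync, Recv, Busy}
E[alarm U (alarm | ~start)]: least fixpoint, start Z0 = Sat((alarm | ~start)) = {Crit, Reset, Send, Done, Sync, Recv, Busy}, add states in Sat(alarm) with some successor in Z. Already a fixed point.
Sat(E[alarm U (alarm | ~start)]) = {Crit, Reset, Send, Done, Sync, Recv, Busy}
AG E[alarm U (alarm | ~start)]: greatest fixpoint, start Z0 = {Crit, Reset, Send, Done, Sync, Recv, Busy}, keep only states in Sat with every successor in Z. Z1 = {Crit, Sync, Busy}; fixed.
Sat(AG E[alarm U (alarm | ~start)]) = {Crit, Sync, Busy}
Crit ∈ Sat(AG E[alarm U (alarm | ~start)]) = {Crit, Sync, Busy}, so the formula holds at Crit.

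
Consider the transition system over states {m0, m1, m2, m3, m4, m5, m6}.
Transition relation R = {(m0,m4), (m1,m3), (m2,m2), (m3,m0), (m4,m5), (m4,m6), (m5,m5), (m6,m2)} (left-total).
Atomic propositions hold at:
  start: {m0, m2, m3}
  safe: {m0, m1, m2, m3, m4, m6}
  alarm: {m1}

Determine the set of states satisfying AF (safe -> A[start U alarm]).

{m1, m5}

A[start U alarm]: least fixpoint, start Z0 = Sat(alarm) = {m1}, add states in Sat(start) with every successor in Z. Already a fixed point.
Sat(A[start U alarm]) = {m1}
Sat(safe -> A[start U alarm]) = {m1, m5}
AF (safe -> A[start U alarm]): least fixpoint, start Z0 = {m1, m5}, add states with every successor in Z. Already a fixed point.
Sat(AF (safe -> A[start U alarm])) = {m1, m5}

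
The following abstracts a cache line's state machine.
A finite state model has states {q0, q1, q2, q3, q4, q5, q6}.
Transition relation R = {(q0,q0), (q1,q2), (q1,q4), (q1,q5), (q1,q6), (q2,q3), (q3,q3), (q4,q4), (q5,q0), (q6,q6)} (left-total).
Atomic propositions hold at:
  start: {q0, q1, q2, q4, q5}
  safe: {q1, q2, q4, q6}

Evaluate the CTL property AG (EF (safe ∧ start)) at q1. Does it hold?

No

Sat(safe ∧ start) = {q1, q2, q4}
EF (safe ∧ start): least fixpoint, start Z0 = {q1, q2, q4}, add states with some successor in Z. Already a fixed point.
Sat(EF (safe ∧ start)) = {q1, q2, q4}
AG (EF (safe ∧ start)): greatest fixpoint, start Z0 = {q1, q2, q4}, keep only states in Sat with every successor in Z. Z1 = {q4}; fixed.
Sat(AG (EF (safe ∧ start))) = {q4}
q1 ∉ Sat(AG (EF (safe ∧ start))) = {q4}, so the formula does not hold at q1.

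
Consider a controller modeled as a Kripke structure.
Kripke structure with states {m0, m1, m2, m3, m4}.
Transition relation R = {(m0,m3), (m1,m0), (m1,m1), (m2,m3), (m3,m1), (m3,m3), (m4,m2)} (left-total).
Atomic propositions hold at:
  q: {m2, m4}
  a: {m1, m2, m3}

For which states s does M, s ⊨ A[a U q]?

{m2, m4}

A[a U q]: least fixpoint, start Z0 = Sat(q) = {m2, m4}, add states in Sat(a) with every successor in Z. Already a fixed point.
Sat(A[a U q]) = {m2, m4}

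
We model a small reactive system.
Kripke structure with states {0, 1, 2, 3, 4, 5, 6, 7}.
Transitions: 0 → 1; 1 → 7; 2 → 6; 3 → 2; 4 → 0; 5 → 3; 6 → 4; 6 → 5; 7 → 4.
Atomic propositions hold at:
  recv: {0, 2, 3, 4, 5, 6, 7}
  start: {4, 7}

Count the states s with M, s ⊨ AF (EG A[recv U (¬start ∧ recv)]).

4

Sat(¬start) = {0, 1, 2, 3, 5, 6}
Sat(¬start ∧ recv) = {0, 2, 3, 5, 6}
A[recv U (¬start ∧ recv)]: least fixpoint, start Z0 = Sat((¬start ∧ recv)) = {0, 2, 3, 5, 6}, add states in Sat(recv) with every successor in Z. Z1 = {0, 2, 3, 4, 5, 6}; Z2 = {0, 2, 3, 4, 5, 6, 7}; fixed.
Sat(A[recv U (¬start ∧ recv)]) = {0, 2, 3, 4, 5, 6, 7}
EG A[recv U (¬start ∧ recv)]: greatest fixpoint, start Z0 = {0, 2, 3, 4, 5, 6, 7}, keep only states in Sat with some successor in Z. Z1 = {2, 3, 4, 5, 6, 7}; Z2 = {2, 3, 5, 6, 7}; Z3 = {2, 3, 5, 6}; fixed.
Sat(EG A[recv U (¬start ∧ recv)]) = {2, 3, 5, 6}
AF (EG A[recv U (¬start ∧ recv)]): least fixpoint, start Z0 = {2, 3, 5, 6}, add states with every successor in Z. Already a fixed point.
Sat(AF (EG A[recv U (¬start ∧ recv)])) = {2, 3, 5, 6}
|Sat(AF (EG A[recv U (¬start ∧ recv)]))| = |{2, 3, 5, 6}| = 4.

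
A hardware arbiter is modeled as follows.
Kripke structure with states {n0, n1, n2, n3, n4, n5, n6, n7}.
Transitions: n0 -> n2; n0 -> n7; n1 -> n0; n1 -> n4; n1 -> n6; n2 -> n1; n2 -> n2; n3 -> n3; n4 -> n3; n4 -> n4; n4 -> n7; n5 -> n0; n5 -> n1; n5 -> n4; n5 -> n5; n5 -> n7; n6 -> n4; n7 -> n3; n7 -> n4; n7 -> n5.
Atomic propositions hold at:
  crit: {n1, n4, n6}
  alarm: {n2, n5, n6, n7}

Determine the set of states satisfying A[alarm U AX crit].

Sat(AX crit) = {s : every successor in {n1, n4, n6}} = {n6}
A[alarm U AX crit]: least fixpoint, start Z0 = Sat(AX crit) = {n6}, add states in Sat(alarm) with every successor in Z. Already a fixed point.
Sat(A[alarm U AX crit]) = {n6}

{n6}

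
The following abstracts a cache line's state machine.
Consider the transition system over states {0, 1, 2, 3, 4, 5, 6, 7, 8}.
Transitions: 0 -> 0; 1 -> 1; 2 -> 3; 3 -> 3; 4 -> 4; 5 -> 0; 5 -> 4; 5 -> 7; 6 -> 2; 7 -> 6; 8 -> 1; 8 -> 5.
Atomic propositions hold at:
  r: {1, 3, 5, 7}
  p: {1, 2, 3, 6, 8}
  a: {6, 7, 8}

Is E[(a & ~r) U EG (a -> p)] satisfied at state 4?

Yes

Sat(~r) = {0, 2, 4, 6, 8}
Sat(a & ~r) = {6, 8}
Sat(a -> p) = {0, 1, 2, 3, 4, 5, 6, 8}
EG (a -> p): greatest fixpoint, start Z0 = {0, 1, 2, 3, 4, 5, 6, 8}, keep only states in Sat with some successor in Z. Already a fixed point.
Sat(EG (a -> p)) = {0, 1, 2, 3, 4, 5, 6, 8}
E[(a & ~r) U EG (a -> p)]: least fixpoint, start Z0 = Sat(EG (a -> p)) = {0, 1, 2, 3, 4, 5, 6, 8}, add states in Sat(a & ~r) with some successor in Z. Already a fixed point.
Sat(E[(a & ~r) U EG (a -> p)]) = {0, 1, 2, 3, 4, 5, 6, 8}
4 ∈ Sat(E[(a & ~r) U EG (a -> p)]) = {0, 1, 2, 3, 4, 5, 6, 8}, so the formula holds at 4.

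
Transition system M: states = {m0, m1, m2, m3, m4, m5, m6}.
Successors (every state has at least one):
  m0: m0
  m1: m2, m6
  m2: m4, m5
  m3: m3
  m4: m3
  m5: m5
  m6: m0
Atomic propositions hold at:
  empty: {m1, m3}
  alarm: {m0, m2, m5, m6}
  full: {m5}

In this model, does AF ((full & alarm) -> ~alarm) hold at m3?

Sat(full & alarm) = {m5}
Sat(~alarm) = {m1, m3, m4}
Sat((full & alarm) -> ~alarm) = {m0, m1, m2, m3, m4, m6}
AF ((full & alarm) -> ~alarm): least fixpoint, start Z0 = {m0, m1, m2, m3, m4, m6}, add states with every successor in Z. Already a fixed point.
Sat(AF ((full & alarm) -> ~alarm)) = {m0, m1, m2, m3, m4, m6}
m3 ∈ Sat(AF ((full & alarm) -> ~alarm)) = {m0, m1, m2, m3, m4, m6}, so the formula holds at m3.

Yes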